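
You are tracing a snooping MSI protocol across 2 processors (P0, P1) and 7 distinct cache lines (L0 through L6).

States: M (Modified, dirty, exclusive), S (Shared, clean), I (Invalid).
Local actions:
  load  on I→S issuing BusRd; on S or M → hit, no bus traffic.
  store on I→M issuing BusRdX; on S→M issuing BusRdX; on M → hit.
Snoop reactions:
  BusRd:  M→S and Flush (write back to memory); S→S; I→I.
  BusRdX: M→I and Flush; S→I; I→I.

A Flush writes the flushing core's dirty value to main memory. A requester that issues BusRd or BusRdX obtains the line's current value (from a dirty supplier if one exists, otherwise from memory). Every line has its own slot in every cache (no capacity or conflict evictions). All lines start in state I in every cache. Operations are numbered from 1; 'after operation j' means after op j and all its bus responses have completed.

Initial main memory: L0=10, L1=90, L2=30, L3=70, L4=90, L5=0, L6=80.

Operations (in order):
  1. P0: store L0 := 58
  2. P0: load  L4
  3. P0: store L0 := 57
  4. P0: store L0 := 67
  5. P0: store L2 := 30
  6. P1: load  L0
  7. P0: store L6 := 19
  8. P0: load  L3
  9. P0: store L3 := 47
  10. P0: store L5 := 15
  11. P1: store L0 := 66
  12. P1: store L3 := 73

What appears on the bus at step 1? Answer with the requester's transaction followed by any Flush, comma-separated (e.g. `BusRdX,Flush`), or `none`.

step 1: P0: store L0 := 58  ⟶  MI  (L0)  txn=BusRdX  M[L0]=10
step 2: P0: load  L4  ⟶  SI  (L4)  txn=BusRd  M[L4]=90
step 3: P0: store L0 := 57  ⟶  MI  (L0)  txn=∅  M[L0]=10
step 4: P0: store L0 := 67  ⟶  MI  (L0)  txn=∅  M[L0]=10
step 5: P0: store L2 := 30  ⟶  MI  (L2)  txn=BusRdX  M[L2]=30
step 6: P1: load  L0  ⟶  SS  (L0)  txn=BusRd+Flush  M[L0]=67
step 7: P0: store L6 := 19  ⟶  MI  (L6)  txn=BusRdX  M[L6]=80
step 8: P0: load  L3  ⟶  SI  (L3)  txn=BusRd  M[L3]=70
step 9: P0: store L3 := 47  ⟶  MI  (L3)  txn=BusRdX  M[L3]=70
step 10: P0: store L5 := 15  ⟶  MI  (L5)  txn=BusRdX  M[L5]=0
step 11: P1: store L0 := 66  ⟶  IM  (L0)  txn=BusRdX  M[L0]=67
step 12: P1: store L3 := 73  ⟶  IM  (L3)  txn=BusRdX+Flush  M[L3]=47

bus = BusRdX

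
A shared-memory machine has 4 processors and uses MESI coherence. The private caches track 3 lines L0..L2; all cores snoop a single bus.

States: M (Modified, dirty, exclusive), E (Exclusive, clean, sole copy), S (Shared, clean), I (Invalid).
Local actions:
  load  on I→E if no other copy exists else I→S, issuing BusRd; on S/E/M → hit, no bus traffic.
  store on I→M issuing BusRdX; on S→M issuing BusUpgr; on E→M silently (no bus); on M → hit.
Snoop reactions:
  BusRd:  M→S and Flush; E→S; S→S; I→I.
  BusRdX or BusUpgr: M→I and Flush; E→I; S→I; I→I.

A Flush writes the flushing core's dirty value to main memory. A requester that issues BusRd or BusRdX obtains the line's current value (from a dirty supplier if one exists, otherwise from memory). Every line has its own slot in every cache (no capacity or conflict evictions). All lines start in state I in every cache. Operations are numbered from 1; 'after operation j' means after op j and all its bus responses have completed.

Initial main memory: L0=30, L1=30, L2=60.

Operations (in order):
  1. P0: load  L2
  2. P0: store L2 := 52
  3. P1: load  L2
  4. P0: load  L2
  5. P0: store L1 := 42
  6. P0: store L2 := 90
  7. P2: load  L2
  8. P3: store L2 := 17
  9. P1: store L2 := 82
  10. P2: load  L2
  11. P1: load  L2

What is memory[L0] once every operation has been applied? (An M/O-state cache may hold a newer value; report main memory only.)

[1] P0: load  L2 | P0:E(60), P1:I, P2:I, P3:I | bus: BusRd
[2] P0: store L2 := 52 | P0:M(52), P1:I, P2:I, P3:I | bus: none
[3] P1: load  L2 | P0:S(52), P1:S(52), P2:I, P3:I | bus: BusRd,Flush
[4] P0: load  L2 | P0:S(52), P1:S(52), P2:I, P3:I | bus: none
[5] P0: store L1 := 42 | P0:M(42), P1:I, P2:I, P3:I | bus: BusRdX
[6] P0: store L2 := 90 | P0:M(90), P1:I, P2:I, P3:I | bus: BusUpgr
[7] P2: load  L2 | P0:S(90), P1:I, P2:S(90), P3:I | bus: BusRd,Flush
[8] P3: store L2 := 17 | P0:I, P1:I, P2:I, P3:M(17) | bus: BusRdX
[9] P1: store L2 := 82 | P0:I, P1:M(82), P2:I, P3:I | bus: BusRdX,Flush
[10] P2: load  L2 | P0:I, P1:S(82), P2:S(82), P3:I | bus: BusRd,Flush
[11] P1: load  L2 | P0:I, P1:S(82), P2:S(82), P3:I | bus: none

memory[L0] = 30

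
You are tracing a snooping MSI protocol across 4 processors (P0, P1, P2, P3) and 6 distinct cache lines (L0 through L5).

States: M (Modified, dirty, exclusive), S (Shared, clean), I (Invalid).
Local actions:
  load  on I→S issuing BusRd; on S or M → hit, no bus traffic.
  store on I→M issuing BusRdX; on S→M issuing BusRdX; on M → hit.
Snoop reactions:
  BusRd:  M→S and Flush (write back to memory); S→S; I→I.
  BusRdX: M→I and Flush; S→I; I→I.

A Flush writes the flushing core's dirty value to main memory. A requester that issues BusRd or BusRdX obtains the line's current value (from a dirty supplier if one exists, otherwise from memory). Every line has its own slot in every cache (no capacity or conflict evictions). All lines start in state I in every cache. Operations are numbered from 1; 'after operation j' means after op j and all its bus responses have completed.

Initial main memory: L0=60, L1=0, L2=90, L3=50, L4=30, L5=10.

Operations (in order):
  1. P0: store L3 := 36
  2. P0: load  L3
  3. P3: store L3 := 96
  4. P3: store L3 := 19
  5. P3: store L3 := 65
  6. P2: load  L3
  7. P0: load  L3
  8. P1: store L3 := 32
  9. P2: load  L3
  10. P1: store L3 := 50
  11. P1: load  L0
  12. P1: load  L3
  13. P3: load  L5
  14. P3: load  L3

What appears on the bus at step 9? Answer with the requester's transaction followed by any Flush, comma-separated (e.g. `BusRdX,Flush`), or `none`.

bus = BusRd,Flush

[1] P0: store L3 := 36 | P0:M(36), P1:I, P2:I, P3:I | bus: BusRdX
[2] P0: load  L3 | P0:M(36), P1:I, P2:I, P3:I | bus: none
[3] P3: store L3 := 96 | P0:I, P1:I, P2:I, P3:M(96) | bus: BusRdX,Flush
[4] P3: store L3 := 19 | P0:I, P1:I, P2:I, P3:M(19) | bus: none
[5] P3: store L3 := 65 | P0:I, P1:I, P2:I, P3:M(65) | bus: none
[6] P2: load  L3 | P0:I, P1:I, P2:S(65), P3:S(65) | bus: BusRd,Flush
[7] P0: load  L3 | P0:S(65), P1:I, P2:S(65), P3:S(65) | bus: BusRd
[8] P1: store L3 := 32 | P0:I, P1:M(32), P2:I, P3:I | bus: BusRdX
[9] P2: load  L3 | P0:I, P1:S(32), P2:S(32), P3:I | bus: BusRd,Flush
[10] P1: store L3 := 50 | P0:I, P1:M(50), P2:I, P3:I | bus: BusRdX
[11] P1: load  L0 | P0:I, P1:S(60), P2:I, P3:I | bus: BusRd
[12] P1: load  L3 | P0:I, P1:M(50), P2:I, P3:I | bus: none
[13] P3: load  L5 | P0:I, P1:I, P2:I, P3:S(10) | bus: BusRd
[14] P3: load  L3 | P0:I, P1:S(50), P2:I, P3:S(50) | bus: BusRd,Flush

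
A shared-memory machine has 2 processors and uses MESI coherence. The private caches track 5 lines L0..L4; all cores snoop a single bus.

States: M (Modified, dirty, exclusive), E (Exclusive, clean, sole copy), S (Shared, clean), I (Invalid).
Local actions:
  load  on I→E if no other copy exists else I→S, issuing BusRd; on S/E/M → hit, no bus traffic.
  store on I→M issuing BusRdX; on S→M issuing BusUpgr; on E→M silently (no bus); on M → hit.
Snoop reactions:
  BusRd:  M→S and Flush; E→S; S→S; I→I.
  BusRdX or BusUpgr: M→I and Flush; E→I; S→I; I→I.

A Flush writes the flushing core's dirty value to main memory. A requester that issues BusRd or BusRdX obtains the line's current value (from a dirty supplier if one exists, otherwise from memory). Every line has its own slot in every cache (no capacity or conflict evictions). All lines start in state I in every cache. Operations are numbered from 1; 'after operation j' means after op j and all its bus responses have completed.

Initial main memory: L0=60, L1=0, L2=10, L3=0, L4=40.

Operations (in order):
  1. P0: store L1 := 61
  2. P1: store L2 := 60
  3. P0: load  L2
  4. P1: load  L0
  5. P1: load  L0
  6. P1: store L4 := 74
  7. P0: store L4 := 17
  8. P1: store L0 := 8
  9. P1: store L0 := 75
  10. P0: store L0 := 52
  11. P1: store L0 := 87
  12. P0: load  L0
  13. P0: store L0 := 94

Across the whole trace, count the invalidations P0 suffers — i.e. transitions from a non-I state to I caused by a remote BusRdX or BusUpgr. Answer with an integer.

invalidations = 1

[1] P0: store L1 := 61 | P0:M(61), P1:I | bus: BusRdX
[2] P1: store L2 := 60 | P0:I, P1:M(60) | bus: BusRdX
[3] P0: load  L2 | P0:S(60), P1:S(60) | bus: BusRd,Flush
[4] P1: load  L0 | P0:I, P1:E(60) | bus: BusRd
[5] P1: load  L0 | P0:I, P1:E(60) | bus: none
[6] P1: store L4 := 74 | P0:I, P1:M(74) | bus: BusRdX
[7] P0: store L4 := 17 | P0:M(17), P1:I | bus: BusRdX,Flush
[8] P1: store L0 := 8 | P0:I, P1:M(8) | bus: none
[9] P1: store L0 := 75 | P0:I, P1:M(75) | bus: none
[10] P0: store L0 := 52 | P0:M(52), P1:I | bus: BusRdX,Flush
[11] P1: store L0 := 87 | P0:I, P1:M(87) | bus: BusRdX,Flush
[12] P0: load  L0 | P0:S(87), P1:S(87) | bus: BusRd,Flush
[13] P0: store L0 := 94 | P0:M(94), P1:I | bus: BusUpgr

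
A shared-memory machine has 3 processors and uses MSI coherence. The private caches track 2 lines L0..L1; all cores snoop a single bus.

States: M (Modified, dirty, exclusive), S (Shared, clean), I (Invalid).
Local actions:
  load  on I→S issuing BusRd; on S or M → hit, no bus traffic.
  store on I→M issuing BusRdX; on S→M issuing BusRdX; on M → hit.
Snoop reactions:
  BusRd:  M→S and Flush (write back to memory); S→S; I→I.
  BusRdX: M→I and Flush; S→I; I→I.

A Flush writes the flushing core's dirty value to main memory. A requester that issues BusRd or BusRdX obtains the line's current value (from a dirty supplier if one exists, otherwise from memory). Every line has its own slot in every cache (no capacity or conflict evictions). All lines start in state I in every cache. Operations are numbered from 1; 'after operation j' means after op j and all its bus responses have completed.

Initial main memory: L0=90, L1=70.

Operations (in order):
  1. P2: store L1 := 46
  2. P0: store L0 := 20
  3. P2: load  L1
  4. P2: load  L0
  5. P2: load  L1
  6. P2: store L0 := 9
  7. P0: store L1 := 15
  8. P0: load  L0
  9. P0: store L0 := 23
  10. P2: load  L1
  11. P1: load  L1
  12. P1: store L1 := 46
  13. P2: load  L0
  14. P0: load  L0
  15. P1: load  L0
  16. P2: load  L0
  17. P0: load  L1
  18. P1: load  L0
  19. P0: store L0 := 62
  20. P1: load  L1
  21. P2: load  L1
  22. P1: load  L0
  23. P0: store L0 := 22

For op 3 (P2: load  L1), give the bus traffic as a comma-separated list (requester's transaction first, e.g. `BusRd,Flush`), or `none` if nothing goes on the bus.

1. P2: store L1 := 46  bus=[BusRdX]  L1: P0=I P1=I P2=M  mem[L1]=70
2. P0: store L0 := 20  bus=[BusRdX]  L0: P0=M P1=I P2=I  mem[L0]=90
3. P2: load  L1  bus=[-]  L1: P0=I P1=I P2=M  mem[L1]=70
4. P2: load  L0  bus=[BusRd,Flush]  L0: P0=S P1=I P2=S  mem[L0]=20
5. P2: load  L1  bus=[-]  L1: P0=I P1=I P2=M  mem[L1]=70
6. P2: store L0 := 9  bus=[BusRdX]  L0: P0=I P1=I P2=M  mem[L0]=20
7. P0: store L1 := 15  bus=[BusRdX,Flush]  L1: P0=M P1=I P2=I  mem[L1]=46
8. P0: load  L0  bus=[BusRd,Flush]  L0: P0=S P1=I P2=S  mem[L0]=9
9. P0: store L0 := 23  bus=[BusRdX]  L0: P0=M P1=I P2=I  mem[L0]=9
10. P2: load  L1  bus=[BusRd,Flush]  L1: P0=S P1=I P2=S  mem[L1]=15
11. P1: load  L1  bus=[BusRd]  L1: P0=S P1=S P2=S  mem[L1]=15
12. P1: store L1 := 46  bus=[BusRdX]  L1: P0=I P1=M P2=I  mem[L1]=15
13. P2: load  L0  bus=[BusRd,Flush]  L0: P0=S P1=I P2=S  mem[L0]=23
14. P0: load  L0  bus=[-]  L0: P0=S P1=I P2=S  mem[L0]=23
15. P1: load  L0  bus=[BusRd]  L0: P0=S P1=S P2=S  mem[L0]=23
16. P2: load  L0  bus=[-]  L0: P0=S P1=S P2=S  mem[L0]=23
17. P0: load  L1  bus=[BusRd,Flush]  L1: P0=S P1=S P2=I  mem[L1]=46
18. P1: load  L0  bus=[-]  L0: P0=S P1=S P2=S  mem[L0]=23
19. P0: store L0 := 62  bus=[BusRdX]  L0: P0=M P1=I P2=I  mem[L0]=23
20. P1: load  L1  bus=[-]  L1: P0=S P1=S P2=I  mem[L1]=46
21. P2: load  L1  bus=[BusRd]  L1: P0=S P1=S P2=S  mem[L1]=46
22. P1: load  L0  bus=[BusRd,Flush]  L0: P0=S P1=S P2=I  mem[L0]=62
23. P0: store L0 := 22  bus=[BusRdX]  L0: P0=M P1=I P2=I  mem[L0]=62

bus = none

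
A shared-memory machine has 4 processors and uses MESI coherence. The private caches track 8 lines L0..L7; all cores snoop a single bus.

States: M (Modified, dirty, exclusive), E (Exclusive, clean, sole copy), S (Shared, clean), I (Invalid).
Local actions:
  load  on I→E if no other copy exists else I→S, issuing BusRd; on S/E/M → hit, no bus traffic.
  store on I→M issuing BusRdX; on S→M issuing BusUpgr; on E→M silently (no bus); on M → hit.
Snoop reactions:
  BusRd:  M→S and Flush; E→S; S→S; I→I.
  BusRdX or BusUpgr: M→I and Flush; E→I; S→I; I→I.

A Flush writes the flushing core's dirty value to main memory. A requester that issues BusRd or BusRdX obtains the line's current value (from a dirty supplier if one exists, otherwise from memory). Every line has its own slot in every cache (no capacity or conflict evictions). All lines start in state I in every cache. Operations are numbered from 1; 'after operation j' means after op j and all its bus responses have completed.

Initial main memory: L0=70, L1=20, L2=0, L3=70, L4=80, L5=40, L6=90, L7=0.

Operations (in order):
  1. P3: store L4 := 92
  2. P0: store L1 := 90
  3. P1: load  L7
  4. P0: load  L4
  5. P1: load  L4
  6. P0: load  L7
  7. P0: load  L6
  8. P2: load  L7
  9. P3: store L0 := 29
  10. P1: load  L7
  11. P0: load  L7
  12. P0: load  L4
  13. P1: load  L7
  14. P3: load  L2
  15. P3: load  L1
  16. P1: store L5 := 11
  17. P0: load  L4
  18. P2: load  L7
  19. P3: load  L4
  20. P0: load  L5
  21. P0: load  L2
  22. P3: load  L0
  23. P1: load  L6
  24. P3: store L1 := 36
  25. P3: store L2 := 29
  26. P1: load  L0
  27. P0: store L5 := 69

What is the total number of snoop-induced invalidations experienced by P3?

step 1: P3: store L4 := 92  ⟶  IIIM  (L4)  txn=BusRdX  M[L4]=80
step 2: P0: store L1 := 90  ⟶  MIII  (L1)  txn=BusRdX  M[L1]=20
step 3: P1: load  L7  ⟶  IEII  (L7)  txn=BusRd  M[L7]=0
step 4: P0: load  L4  ⟶  SIIS  (L4)  txn=BusRd+Flush  M[L4]=92
step 5: P1: load  L4  ⟶  SSIS  (L4)  txn=BusRd  M[L4]=92
step 6: P0: load  L7  ⟶  SSII  (L7)  txn=BusRd  M[L7]=0
step 7: P0: load  L6  ⟶  EIII  (L6)  txn=BusRd  M[L6]=90
step 8: P2: load  L7  ⟶  SSSI  (L7)  txn=BusRd  M[L7]=0
step 9: P3: store L0 := 29  ⟶  IIIM  (L0)  txn=BusRdX  M[L0]=70
step 10: P1: load  L7  ⟶  SSSI  (L7)  txn=∅  M[L7]=0
step 11: P0: load  L7  ⟶  SSSI  (L7)  txn=∅  M[L7]=0
step 12: P0: load  L4  ⟶  SSIS  (L4)  txn=∅  M[L4]=92
step 13: P1: load  L7  ⟶  SSSI  (L7)  txn=∅  M[L7]=0
step 14: P3: load  L2  ⟶  IIIE  (L2)  txn=BusRd  M[L2]=0
step 15: P3: load  L1  ⟶  SIIS  (L1)  txn=BusRd+Flush  M[L1]=90
step 16: P1: store L5 := 11  ⟶  IMII  (L5)  txn=BusRdX  M[L5]=40
step 17: P0: load  L4  ⟶  SSIS  (L4)  txn=∅  M[L4]=92
step 18: P2: load  L7  ⟶  SSSI  (L7)  txn=∅  M[L7]=0
step 19: P3: load  L4  ⟶  SSIS  (L4)  txn=∅  M[L4]=92
step 20: P0: load  L5  ⟶  SSII  (L5)  txn=BusRd+Flush  M[L5]=11
step 21: P0: load  L2  ⟶  SIIS  (L2)  txn=BusRd  M[L2]=0
step 22: P3: load  L0  ⟶  IIIM  (L0)  txn=∅  M[L0]=70
step 23: P1: load  L6  ⟶  SSII  (L6)  txn=BusRd  M[L6]=90
step 24: P3: store L1 := 36  ⟶  IIIM  (L1)  txn=BusUpgr  M[L1]=90
step 25: P3: store L2 := 29  ⟶  IIIM  (L2)  txn=BusUpgr  M[L2]=0
step 26: P1: load  L0  ⟶  ISIS  (L0)  txn=BusRd+Flush  M[L0]=29
step 27: P0: store L5 := 69  ⟶  MIII  (L5)  txn=BusUpgr  M[L5]=11

invalidations = 0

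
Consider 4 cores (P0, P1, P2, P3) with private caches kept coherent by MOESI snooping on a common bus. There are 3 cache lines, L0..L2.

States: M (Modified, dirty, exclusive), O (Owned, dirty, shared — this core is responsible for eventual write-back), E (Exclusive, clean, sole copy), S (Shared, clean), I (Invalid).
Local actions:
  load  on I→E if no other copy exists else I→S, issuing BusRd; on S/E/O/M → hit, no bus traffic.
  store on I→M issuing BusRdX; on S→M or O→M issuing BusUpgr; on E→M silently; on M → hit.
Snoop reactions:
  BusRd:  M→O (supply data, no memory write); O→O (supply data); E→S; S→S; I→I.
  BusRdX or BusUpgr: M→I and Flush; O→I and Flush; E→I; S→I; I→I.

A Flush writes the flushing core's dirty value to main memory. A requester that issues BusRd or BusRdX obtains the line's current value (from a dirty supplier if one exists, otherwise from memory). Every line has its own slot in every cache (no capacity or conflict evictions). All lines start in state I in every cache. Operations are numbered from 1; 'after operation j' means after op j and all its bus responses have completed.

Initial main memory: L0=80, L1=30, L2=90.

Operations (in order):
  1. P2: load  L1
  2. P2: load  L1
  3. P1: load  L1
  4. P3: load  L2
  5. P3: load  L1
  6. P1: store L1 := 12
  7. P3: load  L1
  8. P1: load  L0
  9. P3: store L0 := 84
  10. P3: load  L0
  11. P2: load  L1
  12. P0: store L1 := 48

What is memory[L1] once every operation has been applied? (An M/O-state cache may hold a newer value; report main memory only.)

memory[L1] = 12

[1] P2: load  L1 | P0:I, P1:I, P2:E(30), P3:I | bus: BusRd
[2] P2: load  L1 | P0:I, P1:I, P2:E(30), P3:I | bus: none
[3] P1: load  L1 | P0:I, P1:S(30), P2:S(30), P3:I | bus: BusRd
[4] P3: load  L2 | P0:I, P1:I, P2:I, P3:E(90) | bus: BusRd
[5] P3: load  L1 | P0:I, P1:S(30), P2:S(30), P3:S(30) | bus: BusRd
[6] P1: store L1 := 12 | P0:I, P1:M(12), P2:I, P3:I | bus: BusUpgr
[7] P3: load  L1 | P0:I, P1:O(12), P2:I, P3:S(12) | bus: BusRd
[8] P1: load  L0 | P0:I, P1:E(80), P2:I, P3:I | bus: BusRd
[9] P3: store L0 := 84 | P0:I, P1:I, P2:I, P3:M(84) | bus: BusRdX
[10] P3: load  L0 | P0:I, P1:I, P2:I, P3:M(84) | bus: none
[11] P2: load  L1 | P0:I, P1:O(12), P2:S(12), P3:S(12) | bus: BusRd
[12] P0: store L1 := 48 | P0:M(48), P1:I, P2:I, P3:I | bus: BusRdX,Flush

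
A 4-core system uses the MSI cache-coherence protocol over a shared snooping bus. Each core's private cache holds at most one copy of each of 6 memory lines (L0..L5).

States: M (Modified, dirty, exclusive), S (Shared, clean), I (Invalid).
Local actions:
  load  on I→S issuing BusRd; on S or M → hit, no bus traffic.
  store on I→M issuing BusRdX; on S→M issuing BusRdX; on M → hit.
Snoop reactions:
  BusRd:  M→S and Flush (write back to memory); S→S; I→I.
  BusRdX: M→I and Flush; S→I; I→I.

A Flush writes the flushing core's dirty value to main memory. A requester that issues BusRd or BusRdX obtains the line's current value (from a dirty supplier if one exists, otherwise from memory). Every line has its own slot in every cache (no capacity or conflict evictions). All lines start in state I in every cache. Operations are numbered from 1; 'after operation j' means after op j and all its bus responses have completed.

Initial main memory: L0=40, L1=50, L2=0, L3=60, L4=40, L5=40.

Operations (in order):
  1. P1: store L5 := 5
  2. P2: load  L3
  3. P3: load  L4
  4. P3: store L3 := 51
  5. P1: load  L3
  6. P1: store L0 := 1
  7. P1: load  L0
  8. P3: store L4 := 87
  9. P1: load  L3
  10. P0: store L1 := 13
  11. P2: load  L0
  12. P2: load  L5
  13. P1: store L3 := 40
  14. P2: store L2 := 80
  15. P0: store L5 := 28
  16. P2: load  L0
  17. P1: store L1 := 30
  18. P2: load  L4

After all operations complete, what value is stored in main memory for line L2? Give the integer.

  op1 P1: store L5 := 5 → I/M/I/I on L5; bus BusRdX; mem=40
  op2 P2: load  L3 → I/I/S/I on L3; bus BusRd; mem=60
  op3 P3: load  L4 → I/I/I/S on L4; bus BusRd; mem=40
  op4 P3: store L3 := 51 → I/I/I/M on L3; bus BusRdX; mem=60
  op5 P1: load  L3 → I/S/I/S on L3; bus BusRd Flush; mem=51
  op6 P1: store L0 := 1 → I/M/I/I on L0; bus BusRdX; mem=40
  op7 P1: load  L0 → I/M/I/I on L0; bus (none); mem=40
  op8 P3: store L4 := 87 → I/I/I/M on L4; bus BusRdX; mem=40
  op9 P1: load  L3 → I/S/I/S on L3; bus (none); mem=51
  op10 P0: store L1 := 13 → M/I/I/I on L1; bus BusRdX; mem=50
  op11 P2: load  L0 → I/S/S/I on L0; bus BusRd Flush; mem=1
  op12 P2: load  L5 → I/S/S/I on L5; bus BusRd Flush; mem=5
  op13 P1: store L3 := 40 → I/M/I/I on L3; bus BusRdX; mem=51
  op14 P2: store L2 := 80 → I/I/M/I on L2; bus BusRdX; mem=0
  op15 P0: store L5 := 28 → M/I/I/I on L5; bus BusRdX; mem=5
  op16 P2: load  L0 → I/S/S/I on L0; bus (none); mem=1
  op17 P1: store L1 := 30 → I/M/I/I on L1; bus BusRdX Flush; mem=13
  op18 P2: load  L4 → I/I/S/S on L4; bus BusRd Flush; mem=87

memory[L2] = 0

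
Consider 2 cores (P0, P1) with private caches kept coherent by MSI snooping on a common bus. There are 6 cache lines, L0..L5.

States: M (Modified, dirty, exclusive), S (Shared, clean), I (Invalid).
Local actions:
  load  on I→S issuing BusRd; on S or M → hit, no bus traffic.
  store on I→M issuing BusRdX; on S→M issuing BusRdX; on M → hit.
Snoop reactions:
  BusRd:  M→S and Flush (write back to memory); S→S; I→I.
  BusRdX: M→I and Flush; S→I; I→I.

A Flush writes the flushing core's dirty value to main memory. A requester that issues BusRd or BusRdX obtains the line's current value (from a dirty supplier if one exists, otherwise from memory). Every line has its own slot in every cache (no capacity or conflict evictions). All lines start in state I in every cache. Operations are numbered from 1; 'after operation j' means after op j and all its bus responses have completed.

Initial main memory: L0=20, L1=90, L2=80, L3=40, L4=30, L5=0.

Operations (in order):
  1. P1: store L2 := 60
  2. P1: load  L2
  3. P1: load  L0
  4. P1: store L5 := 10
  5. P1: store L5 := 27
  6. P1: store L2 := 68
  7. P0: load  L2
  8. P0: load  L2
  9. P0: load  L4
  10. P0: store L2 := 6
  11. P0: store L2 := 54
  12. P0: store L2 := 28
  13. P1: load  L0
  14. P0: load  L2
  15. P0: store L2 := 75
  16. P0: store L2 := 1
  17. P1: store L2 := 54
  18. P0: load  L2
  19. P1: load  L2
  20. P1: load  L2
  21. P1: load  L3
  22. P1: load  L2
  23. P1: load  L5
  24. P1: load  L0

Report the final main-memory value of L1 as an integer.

memory[L1] = 90

  op1 P1: store L2 := 60 → I/M on L2; bus BusRdX; mem=80
  op2 P1: load  L2 → I/M on L2; bus (none); mem=80
  op3 P1: load  L0 → I/S on L0; bus BusRd; mem=20
  op4 P1: store L5 := 10 → I/M on L5; bus BusRdX; mem=0
  op5 P1: store L5 := 27 → I/M on L5; bus (none); mem=0
  op6 P1: store L2 := 68 → I/M on L2; bus (none); mem=80
  op7 P0: load  L2 → S/S on L2; bus BusRd Flush; mem=68
  op8 P0: load  L2 → S/S on L2; bus (none); mem=68
  op9 P0: load  L4 → S/I on L4; bus BusRd; mem=30
  op10 P0: store L2 := 6 → M/I on L2; bus BusRdX; mem=68
  op11 P0: store L2 := 54 → M/I on L2; bus (none); mem=68
  op12 P0: store L2 := 28 → M/I on L2; bus (none); mem=68
  op13 P1: load  L0 → I/S on L0; bus (none); mem=20
  op14 P0: load  L2 → M/I on L2; bus (none); mem=68
  op15 P0: store L2 := 75 → M/I on L2; bus (none); mem=68
  op16 P0: store L2 := 1 → M/I on L2; bus (none); mem=68
  op17 P1: store L2 := 54 → I/M on L2; bus BusRdX Flush; mem=1
  op18 P0: load  L2 → S/S on L2; bus BusRd Flush; mem=54
  op19 P1: load  L2 → S/S on L2; bus (none); mem=54
  op20 P1: load  L2 → S/S on L2; bus (none); mem=54
  op21 P1: load  L3 → I/S on L3; bus BusRd; mem=40
  op22 P1: load  L2 → S/S on L2; bus (none); mem=54
  op23 P1: load  L5 → I/M on L5; bus (none); mem=0
  op24 P1: load  L0 → I/S on L0; bus (none); mem=20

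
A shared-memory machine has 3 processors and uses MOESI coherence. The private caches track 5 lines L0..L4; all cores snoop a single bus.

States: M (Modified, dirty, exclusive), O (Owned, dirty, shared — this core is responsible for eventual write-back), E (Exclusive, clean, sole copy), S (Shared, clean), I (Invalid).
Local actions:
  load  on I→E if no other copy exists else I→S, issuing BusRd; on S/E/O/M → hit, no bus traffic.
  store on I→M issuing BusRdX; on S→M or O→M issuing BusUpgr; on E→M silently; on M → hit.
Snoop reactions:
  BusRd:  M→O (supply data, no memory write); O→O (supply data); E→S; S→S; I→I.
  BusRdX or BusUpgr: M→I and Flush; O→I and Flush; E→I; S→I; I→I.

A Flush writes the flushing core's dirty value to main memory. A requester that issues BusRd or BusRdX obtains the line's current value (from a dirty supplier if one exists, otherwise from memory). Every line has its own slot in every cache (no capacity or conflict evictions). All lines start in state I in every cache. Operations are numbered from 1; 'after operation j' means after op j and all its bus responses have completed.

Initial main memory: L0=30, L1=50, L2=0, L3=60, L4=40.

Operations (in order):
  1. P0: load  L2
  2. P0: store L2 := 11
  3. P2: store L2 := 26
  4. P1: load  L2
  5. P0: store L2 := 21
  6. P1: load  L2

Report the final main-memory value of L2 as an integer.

memory[L2] = 26

1. P0: load  L2  bus=[BusRd]  L2: P0=E P1=I P2=I  mem[L2]=0
2. P0: store L2 := 11  bus=[-]  L2: P0=M P1=I P2=I  mem[L2]=0
3. P2: store L2 := 26  bus=[BusRdX,Flush]  L2: P0=I P1=I P2=M  mem[L2]=11
4. P1: load  L2  bus=[BusRd]  L2: P0=I P1=S P2=O  mem[L2]=11
5. P0: store L2 := 21  bus=[BusRdX,Flush]  L2: P0=M P1=I P2=I  mem[L2]=26
6. P1: load  L2  bus=[BusRd]  L2: P0=O P1=S P2=I  mem[L2]=26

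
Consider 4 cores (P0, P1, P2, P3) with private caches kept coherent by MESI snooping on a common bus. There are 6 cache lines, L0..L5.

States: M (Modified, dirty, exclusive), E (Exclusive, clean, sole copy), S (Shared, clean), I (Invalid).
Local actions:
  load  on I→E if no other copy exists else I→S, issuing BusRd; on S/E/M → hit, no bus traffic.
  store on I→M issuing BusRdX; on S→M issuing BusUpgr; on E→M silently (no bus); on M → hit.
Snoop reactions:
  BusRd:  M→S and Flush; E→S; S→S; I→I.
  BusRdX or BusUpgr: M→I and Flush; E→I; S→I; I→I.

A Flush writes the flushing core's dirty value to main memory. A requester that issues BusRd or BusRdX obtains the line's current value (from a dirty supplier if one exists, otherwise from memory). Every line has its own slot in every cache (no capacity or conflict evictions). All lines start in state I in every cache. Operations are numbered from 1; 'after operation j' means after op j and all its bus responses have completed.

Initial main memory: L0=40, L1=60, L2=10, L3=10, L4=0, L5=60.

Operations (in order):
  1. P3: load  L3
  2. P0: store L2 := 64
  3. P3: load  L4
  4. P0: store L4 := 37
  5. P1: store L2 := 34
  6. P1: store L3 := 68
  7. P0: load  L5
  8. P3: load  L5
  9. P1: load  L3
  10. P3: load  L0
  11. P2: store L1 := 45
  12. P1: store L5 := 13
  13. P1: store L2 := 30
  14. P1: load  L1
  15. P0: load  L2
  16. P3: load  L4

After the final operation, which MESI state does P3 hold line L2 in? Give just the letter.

state = I

step 1: P3: load  L3  ⟶  IIIE  (L3)  txn=BusRd  M[L3]=10
step 2: P0: store L2 := 64  ⟶  MIII  (L2)  txn=BusRdX  M[L2]=10
step 3: P3: load  L4  ⟶  IIIE  (L4)  txn=BusRd  M[L4]=0
step 4: P0: store L4 := 37  ⟶  MIII  (L4)  txn=BusRdX  M[L4]=0
step 5: P1: store L2 := 34  ⟶  IMII  (L2)  txn=BusRdX+Flush  M[L2]=64
step 6: P1: store L3 := 68  ⟶  IMII  (L3)  txn=BusRdX  M[L3]=10
step 7: P0: load  L5  ⟶  EIII  (L5)  txn=BusRd  M[L5]=60
step 8: P3: load  L5  ⟶  SIIS  (L5)  txn=BusRd  M[L5]=60
step 9: P1: load  L3  ⟶  IMII  (L3)  txn=∅  M[L3]=10
step 10: P3: load  L0  ⟶  IIIE  (L0)  txn=BusRd  M[L0]=40
step 11: P2: store L1 := 45  ⟶  IIMI  (L1)  txn=BusRdX  M[L1]=60
step 12: P1: store L5 := 13  ⟶  IMII  (L5)  txn=BusRdX  M[L5]=60
step 13: P1: store L2 := 30  ⟶  IMII  (L2)  txn=∅  M[L2]=64
step 14: P1: load  L1  ⟶  ISSI  (L1)  txn=BusRd+Flush  M[L1]=45
step 15: P0: load  L2  ⟶  SSII  (L2)  txn=BusRd+Flush  M[L2]=30
step 16: P3: load  L4  ⟶  SIIS  (L4)  txn=BusRd+Flush  M[L4]=37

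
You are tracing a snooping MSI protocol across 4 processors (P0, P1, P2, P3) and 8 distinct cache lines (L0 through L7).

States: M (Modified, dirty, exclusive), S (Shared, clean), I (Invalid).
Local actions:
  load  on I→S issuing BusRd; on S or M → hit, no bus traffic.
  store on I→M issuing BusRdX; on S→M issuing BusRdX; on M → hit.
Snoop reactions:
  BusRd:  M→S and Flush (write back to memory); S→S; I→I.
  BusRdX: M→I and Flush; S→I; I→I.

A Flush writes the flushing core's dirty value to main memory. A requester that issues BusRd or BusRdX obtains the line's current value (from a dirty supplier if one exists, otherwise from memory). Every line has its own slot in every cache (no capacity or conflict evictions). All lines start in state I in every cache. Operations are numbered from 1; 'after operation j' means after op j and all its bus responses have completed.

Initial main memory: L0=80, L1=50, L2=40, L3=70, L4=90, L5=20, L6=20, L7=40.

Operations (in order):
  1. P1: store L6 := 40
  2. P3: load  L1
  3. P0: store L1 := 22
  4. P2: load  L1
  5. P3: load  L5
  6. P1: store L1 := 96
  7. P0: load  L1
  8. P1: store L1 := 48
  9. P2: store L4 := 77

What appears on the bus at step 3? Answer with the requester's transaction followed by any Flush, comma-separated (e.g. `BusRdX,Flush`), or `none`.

bus = BusRdX

1. P1: store L6 := 40  bus=[BusRdX]  L6: P0=I P1=M P2=I P3=I  mem[L6]=20
2. P3: load  L1  bus=[BusRd]  L1: P0=I P1=I P2=I P3=S  mem[L1]=50
3. P0: store L1 := 22  bus=[BusRdX]  L1: P0=M P1=I P2=I P3=I  mem[L1]=50
4. P2: load  L1  bus=[BusRd,Flush]  L1: P0=S P1=I P2=S P3=I  mem[L1]=22
5. P3: load  L5  bus=[BusRd]  L5: P0=I P1=I P2=I P3=S  mem[L5]=20
6. P1: store L1 := 96  bus=[BusRdX]  L1: P0=I P1=M P2=I P3=I  mem[L1]=22
7. P0: load  L1  bus=[BusRd,Flush]  L1: P0=S P1=S P2=I P3=I  mem[L1]=96
8. P1: store L1 := 48  bus=[BusRdX]  L1: P0=I P1=M P2=I P3=I  mem[L1]=96
9. P2: store L4 := 77  bus=[BusRdX]  L4: P0=I P1=I P2=M P3=I  mem[L4]=90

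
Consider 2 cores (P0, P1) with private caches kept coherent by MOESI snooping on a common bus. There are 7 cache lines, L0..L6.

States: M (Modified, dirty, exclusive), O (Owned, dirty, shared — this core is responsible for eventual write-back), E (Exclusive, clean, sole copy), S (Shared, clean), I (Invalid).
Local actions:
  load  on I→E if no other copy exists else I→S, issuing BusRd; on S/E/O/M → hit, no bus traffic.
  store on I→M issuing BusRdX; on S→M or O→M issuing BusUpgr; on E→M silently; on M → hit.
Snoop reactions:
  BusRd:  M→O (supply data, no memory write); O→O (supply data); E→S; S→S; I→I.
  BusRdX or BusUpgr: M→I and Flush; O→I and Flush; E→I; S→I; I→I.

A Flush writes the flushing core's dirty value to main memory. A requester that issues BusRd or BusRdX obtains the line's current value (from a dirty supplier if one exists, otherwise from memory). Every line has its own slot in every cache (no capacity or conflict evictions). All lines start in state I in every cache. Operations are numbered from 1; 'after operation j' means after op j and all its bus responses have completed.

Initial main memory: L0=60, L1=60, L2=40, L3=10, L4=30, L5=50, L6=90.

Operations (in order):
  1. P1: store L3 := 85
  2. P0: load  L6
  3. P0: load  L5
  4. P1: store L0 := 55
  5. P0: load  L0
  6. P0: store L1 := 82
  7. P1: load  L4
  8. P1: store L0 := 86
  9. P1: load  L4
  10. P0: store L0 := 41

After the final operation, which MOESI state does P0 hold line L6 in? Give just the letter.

[1] P1: store L3 := 85 | P0:I, P1:M(85) | bus: BusRdX
[2] P0: load  L6 | P0:E(90), P1:I | bus: BusRd
[3] P0: load  L5 | P0:E(50), P1:I | bus: BusRd
[4] P1: store L0 := 55 | P0:I, P1:M(55) | bus: BusRdX
[5] P0: load  L0 | P0:S(55), P1:O(55) | bus: BusRd
[6] P0: store L1 := 82 | P0:M(82), P1:I | bus: BusRdX
[7] P1: load  L4 | P0:I, P1:E(30) | bus: BusRd
[8] P1: store L0 := 86 | P0:I, P1:M(86) | bus: BusUpgr
[9] P1: load  L4 | P0:I, P1:E(30) | bus: none
[10] P0: store L0 := 41 | P0:M(41), P1:I | bus: BusRdX,Flush

state = E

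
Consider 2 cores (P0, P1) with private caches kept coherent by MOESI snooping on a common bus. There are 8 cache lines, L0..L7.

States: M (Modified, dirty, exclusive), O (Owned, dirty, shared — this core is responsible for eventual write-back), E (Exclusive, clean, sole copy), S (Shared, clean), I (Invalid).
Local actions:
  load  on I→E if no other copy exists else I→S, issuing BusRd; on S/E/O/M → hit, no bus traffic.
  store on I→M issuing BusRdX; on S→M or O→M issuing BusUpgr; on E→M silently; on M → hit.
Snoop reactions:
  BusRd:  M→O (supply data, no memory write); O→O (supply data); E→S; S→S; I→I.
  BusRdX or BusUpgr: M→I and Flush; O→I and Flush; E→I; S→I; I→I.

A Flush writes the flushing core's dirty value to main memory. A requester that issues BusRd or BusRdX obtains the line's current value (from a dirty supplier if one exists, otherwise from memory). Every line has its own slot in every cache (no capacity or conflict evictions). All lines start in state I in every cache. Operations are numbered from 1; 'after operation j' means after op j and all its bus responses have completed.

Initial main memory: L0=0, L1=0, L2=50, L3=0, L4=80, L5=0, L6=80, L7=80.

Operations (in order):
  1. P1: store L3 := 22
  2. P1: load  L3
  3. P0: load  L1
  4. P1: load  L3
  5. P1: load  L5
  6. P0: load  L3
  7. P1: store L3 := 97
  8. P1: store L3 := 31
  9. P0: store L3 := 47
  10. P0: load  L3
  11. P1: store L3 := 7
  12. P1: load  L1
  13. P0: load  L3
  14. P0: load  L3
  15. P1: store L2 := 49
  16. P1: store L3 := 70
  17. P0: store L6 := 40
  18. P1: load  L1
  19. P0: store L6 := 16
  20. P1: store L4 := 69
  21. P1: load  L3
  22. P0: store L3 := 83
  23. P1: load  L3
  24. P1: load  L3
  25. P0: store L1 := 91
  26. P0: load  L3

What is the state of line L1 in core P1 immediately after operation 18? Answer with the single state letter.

step 1: P1: store L3 := 22  ⟶  IM  (L3)  txn=BusRdX  M[L3]=0
step 2: P1: load  L3  ⟶  IM  (L3)  txn=∅  M[L3]=0
step 3: P0: load  L1  ⟶  EI  (L1)  txn=BusRd  M[L1]=0
step 4: P1: load  L3  ⟶  IM  (L3)  txn=∅  M[L3]=0
step 5: P1: load  L5  ⟶  IE  (L5)  txn=BusRd  M[L5]=0
step 6: P0: load  L3  ⟶  SO  (L3)  txn=BusRd  M[L3]=0
step 7: P1: store L3 := 97  ⟶  IM  (L3)  txn=BusUpgr  M[L3]=0
step 8: P1: store L3 := 31  ⟶  IM  (L3)  txn=∅  M[L3]=0
step 9: P0: store L3 := 47  ⟶  MI  (L3)  txn=BusRdX+Flush  M[L3]=31
step 10: P0: load  L3  ⟶  MI  (L3)  txn=∅  M[L3]=31
step 11: P1: store L3 := 7  ⟶  IM  (L3)  txn=BusRdX+Flush  M[L3]=47
step 12: P1: load  L1  ⟶  SS  (L1)  txn=BusRd  M[L1]=0
step 13: P0: load  L3  ⟶  SO  (L3)  txn=BusRd  M[L3]=47
step 14: P0: load  L3  ⟶  SO  (L3)  txn=∅  M[L3]=47
step 15: P1: store L2 := 49  ⟶  IM  (L2)  txn=BusRdX  M[L2]=50
step 16: P1: store L3 := 70  ⟶  IM  (L3)  txn=BusUpgr  M[L3]=47
step 17: P0: store L6 := 40  ⟶  MI  (L6)  txn=BusRdX  M[L6]=80
step 18: P1: load  L1  ⟶  SS  (L1)  txn=∅  M[L1]=0
step 19: P0: store L6 := 16  ⟶  MI  (L6)  txn=∅  M[L6]=80
step 20: P1: store L4 := 69  ⟶  IM  (L4)  txn=BusRdX  M[L4]=80
step 21: P1: load  L3  ⟶  IM  (L3)  txn=∅  M[L3]=47
step 22: P0: store L3 := 83  ⟶  MI  (L3)  txn=BusRdX+Flush  M[L3]=70
step 23: P1: load  L3  ⟶  OS  (L3)  txn=BusRd  M[L3]=70
step 24: P1: load  L3  ⟶  OS  (L3)  txn=∅  M[L3]=70
step 25: P0: store L1 := 91  ⟶  MI  (L1)  txn=BusUpgr  M[L1]=0
step 26: P0: load  L3  ⟶  OS  (L3)  txn=∅  M[L3]=70

state = S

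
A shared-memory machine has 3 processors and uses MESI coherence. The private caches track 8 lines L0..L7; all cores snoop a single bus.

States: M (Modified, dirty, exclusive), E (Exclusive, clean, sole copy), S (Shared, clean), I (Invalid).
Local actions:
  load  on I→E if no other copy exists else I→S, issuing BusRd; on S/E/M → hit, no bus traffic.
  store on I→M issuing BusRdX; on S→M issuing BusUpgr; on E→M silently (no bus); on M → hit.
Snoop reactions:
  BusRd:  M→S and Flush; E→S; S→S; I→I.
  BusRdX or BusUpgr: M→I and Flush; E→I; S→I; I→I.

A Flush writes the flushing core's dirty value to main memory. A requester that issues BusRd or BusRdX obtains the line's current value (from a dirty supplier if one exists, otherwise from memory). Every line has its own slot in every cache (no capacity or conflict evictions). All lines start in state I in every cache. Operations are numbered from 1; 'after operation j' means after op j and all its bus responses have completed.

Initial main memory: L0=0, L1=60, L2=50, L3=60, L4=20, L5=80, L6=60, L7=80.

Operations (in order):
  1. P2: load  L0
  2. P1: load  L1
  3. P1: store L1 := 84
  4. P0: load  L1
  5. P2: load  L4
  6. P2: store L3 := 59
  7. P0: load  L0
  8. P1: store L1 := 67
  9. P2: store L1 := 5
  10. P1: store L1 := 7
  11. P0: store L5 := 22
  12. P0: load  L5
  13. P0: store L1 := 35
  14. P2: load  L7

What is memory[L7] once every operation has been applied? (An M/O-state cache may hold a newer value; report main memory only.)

  op1 P2: load  L0 → I/I/E on L0; bus BusRd; mem=0
  op2 P1: load  L1 → I/E/I on L1; bus BusRd; mem=60
  op3 P1: store L1 := 84 → I/M/I on L1; bus (none); mem=60
  op4 P0: load  L1 → S/S/I on L1; bus BusRd Flush; mem=84
  op5 P2: load  L4 → I/I/E on L4; bus BusRd; mem=20
  op6 P2: store L3 := 59 → I/I/M on L3; bus BusRdX; mem=60
  op7 P0: load  L0 → S/I/S on L0; bus BusRd; mem=0
  op8 P1: store L1 := 67 → I/M/I on L1; bus BusUpgr; mem=84
  op9 P2: store L1 := 5 → I/I/M on L1; bus BusRdX Flush; mem=67
  op10 P1: store L1 := 7 → I/M/I on L1; bus BusRdX Flush; mem=5
  op11 P0: store L5 := 22 → M/I/I on L5; bus BusRdX; mem=80
  op12 P0: load  L5 → M/I/I on L5; bus (none); mem=80
  op13 P0: store L1 := 35 → M/I/I on L1; bus BusRdX Flush; mem=7
  op14 P2: load  L7 → I/I/E on L7; bus BusRd; mem=80

memory[L7] = 80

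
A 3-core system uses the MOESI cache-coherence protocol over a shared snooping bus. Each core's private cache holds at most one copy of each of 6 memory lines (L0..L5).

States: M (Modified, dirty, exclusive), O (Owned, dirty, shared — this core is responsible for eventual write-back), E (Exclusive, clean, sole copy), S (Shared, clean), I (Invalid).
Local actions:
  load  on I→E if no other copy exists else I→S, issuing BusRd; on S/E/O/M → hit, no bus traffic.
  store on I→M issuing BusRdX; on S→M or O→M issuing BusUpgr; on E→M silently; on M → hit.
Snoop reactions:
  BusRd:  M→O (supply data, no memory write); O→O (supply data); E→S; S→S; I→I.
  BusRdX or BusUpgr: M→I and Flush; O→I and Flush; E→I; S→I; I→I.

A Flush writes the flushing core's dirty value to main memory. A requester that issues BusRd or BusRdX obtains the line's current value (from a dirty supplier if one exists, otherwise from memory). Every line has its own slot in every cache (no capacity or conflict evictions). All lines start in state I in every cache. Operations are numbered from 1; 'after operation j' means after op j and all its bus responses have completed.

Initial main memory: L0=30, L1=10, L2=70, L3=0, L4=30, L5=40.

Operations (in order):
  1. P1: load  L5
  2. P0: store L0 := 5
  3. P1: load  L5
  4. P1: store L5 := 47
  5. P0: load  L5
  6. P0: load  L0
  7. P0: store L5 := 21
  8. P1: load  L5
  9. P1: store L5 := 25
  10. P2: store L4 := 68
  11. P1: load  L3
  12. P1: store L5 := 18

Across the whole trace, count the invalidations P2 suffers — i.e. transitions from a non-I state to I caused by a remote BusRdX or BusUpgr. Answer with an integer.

[1] P1: load  L5 | P0:I, P1:E(40), P2:I | bus: BusRd
[2] P0: store L0 := 5 | P0:M(5), P1:I, P2:I | bus: BusRdX
[3] P1: load  L5 | P0:I, P1:E(40), P2:I | bus: none
[4] P1: store L5 := 47 | P0:I, P1:M(47), P2:I | bus: none
[5] P0: load  L5 | P0:S(47), P1:O(47), P2:I | bus: BusRd
[6] P0: load  L0 | P0:M(5), P1:I, P2:I | bus: none
[7] P0: store L5 := 21 | P0:M(21), P1:I, P2:I | bus: BusUpgr,Flush
[8] P1: load  L5 | P0:O(21), P1:S(21), P2:I | bus: BusRd
[9] P1: store L5 := 25 | P0:I, P1:M(25), P2:I | bus: BusUpgr,Flush
[10] P2: store L4 := 68 | P0:I, P1:I, P2:M(68) | bus: BusRdX
[11] P1: load  L3 | P0:I, P1:E(0), P2:I | bus: BusRd
[12] P1: store L5 := 18 | P0:I, P1:M(18), P2:I | bus: none

invalidations = 0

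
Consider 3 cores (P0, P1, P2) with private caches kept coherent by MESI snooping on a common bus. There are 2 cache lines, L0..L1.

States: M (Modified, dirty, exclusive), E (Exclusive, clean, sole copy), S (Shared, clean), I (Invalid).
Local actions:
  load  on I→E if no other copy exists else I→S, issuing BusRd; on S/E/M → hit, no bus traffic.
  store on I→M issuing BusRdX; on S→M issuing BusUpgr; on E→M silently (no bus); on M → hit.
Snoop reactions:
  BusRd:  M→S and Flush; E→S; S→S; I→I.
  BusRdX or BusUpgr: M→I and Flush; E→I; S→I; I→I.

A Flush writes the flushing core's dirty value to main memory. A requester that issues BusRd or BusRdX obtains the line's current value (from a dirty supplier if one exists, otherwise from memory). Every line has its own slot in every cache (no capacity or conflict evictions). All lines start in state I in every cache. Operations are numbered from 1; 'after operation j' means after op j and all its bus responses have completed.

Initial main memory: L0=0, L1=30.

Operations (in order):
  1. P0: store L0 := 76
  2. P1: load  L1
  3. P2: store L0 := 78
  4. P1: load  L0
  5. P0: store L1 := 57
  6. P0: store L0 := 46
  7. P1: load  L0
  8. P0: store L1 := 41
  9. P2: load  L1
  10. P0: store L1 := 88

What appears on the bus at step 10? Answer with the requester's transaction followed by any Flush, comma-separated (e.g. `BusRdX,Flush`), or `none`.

[1] P0: store L0 := 76 | P0:M(76), P1:I, P2:I | bus: BusRdX
[2] P1: load  L1 | P0:I, P1:E(30), P2:I | bus: BusRd
[3] P2: store L0 := 78 | P0:I, P1:I, P2:M(78) | bus: BusRdX,Flush
[4] P1: load  L0 | P0:I, P1:S(78), P2:S(78) | bus: BusRd,Flush
[5] P0: store L1 := 57 | P0:M(57), P1:I, P2:I | bus: BusRdX
[6] P0: store L0 := 46 | P0:M(46), P1:I, P2:I | bus: BusRdX
[7] P1: load  L0 | P0:S(46), P1:S(46), P2:I | bus: BusRd,Flush
[8] P0: store L1 := 41 | P0:M(41), P1:I, P2:I | bus: none
[9] P2: load  L1 | P0:S(41), P1:I, P2:S(41) | bus: BusRd,Flush
[10] P0: store L1 := 88 | P0:M(88), P1:I, P2:I | bus: BusUpgr

bus = BusUpgr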